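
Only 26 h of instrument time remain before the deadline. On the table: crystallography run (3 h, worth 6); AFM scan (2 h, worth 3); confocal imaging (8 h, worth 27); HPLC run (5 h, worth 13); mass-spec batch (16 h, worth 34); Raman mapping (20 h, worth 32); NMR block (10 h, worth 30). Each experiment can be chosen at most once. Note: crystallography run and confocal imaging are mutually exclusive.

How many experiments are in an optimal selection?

The maximum expected citations within 26 h is 73.
For example AFM scan + confocal imaging + HPLC run + NMR block achieves it, using 25 h.
Any selection reaching 73 contains exactly 4 experiments.

4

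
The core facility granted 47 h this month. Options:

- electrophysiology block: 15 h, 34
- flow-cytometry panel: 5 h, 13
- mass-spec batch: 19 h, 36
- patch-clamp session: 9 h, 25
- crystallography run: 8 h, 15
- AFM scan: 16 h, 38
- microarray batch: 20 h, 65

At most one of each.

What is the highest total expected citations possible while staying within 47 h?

128

Taking the top-ratio experiments first gives flow-cytometry panel + patch-clamp session + crystallography run + microarray batch for 118 (42 h).
Replace flow-cytometry panel and crystallography run with AFM scan: the trade gains 10 net, giving 128 at 45 h.
Next best is electrophysiology block + patch-clamp session + microarray batch at 124 (44 h) — short by 4.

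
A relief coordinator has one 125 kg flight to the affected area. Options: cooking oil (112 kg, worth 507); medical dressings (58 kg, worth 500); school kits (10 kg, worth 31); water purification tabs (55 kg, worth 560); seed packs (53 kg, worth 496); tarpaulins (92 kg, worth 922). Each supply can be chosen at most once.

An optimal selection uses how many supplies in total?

The maximum people served within 125 kg is 1091.
medical dressings + school kits + water purification tabs hits 1091 at 123 kg.
Every optimal selection uses 3 supplies.

3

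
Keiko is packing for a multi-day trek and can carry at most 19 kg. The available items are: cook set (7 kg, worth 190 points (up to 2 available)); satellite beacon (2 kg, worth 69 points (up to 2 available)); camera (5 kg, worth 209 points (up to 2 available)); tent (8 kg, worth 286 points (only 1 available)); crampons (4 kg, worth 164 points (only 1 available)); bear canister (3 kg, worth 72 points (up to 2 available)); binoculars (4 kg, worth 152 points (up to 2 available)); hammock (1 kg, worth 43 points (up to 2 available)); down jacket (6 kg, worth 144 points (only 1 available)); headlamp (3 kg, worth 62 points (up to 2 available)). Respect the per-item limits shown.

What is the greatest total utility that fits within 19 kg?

777

Greedy by ratio would take satellite beacon + 2×camera + crampons + 2×hammock: 18 kg used, total 737.
Dropping satellite beacon and hammock frees 3 kg; slotting in binoculars (4 kg) lifts the total to 777 at 19 kg.
No other feasible combination exceeds 777.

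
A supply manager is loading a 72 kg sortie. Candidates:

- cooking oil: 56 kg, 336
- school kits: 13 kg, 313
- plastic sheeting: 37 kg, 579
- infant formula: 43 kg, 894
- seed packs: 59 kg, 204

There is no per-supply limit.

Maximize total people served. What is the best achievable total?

1565

Ranking by ratio (people served/kg): school kits 24.08, infant formula 20.79, plastic sheeting 15.65, cooking oil 6.00.
Best packing: 5×school kits — 65 kg, 1565 total.
No other feasible combination exceeds 1565.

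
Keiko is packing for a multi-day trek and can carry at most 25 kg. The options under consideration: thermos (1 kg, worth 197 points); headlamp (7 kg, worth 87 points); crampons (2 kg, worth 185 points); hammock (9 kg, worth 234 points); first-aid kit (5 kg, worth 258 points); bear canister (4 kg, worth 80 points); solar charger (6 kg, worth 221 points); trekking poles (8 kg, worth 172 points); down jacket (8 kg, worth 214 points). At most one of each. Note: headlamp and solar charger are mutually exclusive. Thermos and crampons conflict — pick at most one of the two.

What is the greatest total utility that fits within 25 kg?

Thermos + hammock + first-aid kit + bear canister + solar charger uses 25 of the 25 kg and totals 990.
Nothing else feasible within 25 kg beats 990.

990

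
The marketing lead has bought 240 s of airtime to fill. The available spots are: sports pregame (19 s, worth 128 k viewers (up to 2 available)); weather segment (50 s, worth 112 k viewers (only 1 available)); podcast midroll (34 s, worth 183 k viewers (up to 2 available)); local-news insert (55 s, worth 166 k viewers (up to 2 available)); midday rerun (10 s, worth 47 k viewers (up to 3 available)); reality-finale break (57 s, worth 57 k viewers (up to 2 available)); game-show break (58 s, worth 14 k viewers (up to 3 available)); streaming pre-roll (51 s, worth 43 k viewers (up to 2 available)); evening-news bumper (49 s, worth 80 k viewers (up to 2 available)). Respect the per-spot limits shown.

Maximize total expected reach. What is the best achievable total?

Greedy by ratio would take 2×sports pregame + 2×podcast midroll + local-news insert + 3×midday rerun + evening-news bumper: 240 s used, total 1009.
Replace midday rerun and evening-news bumper with local-news insert: the trade gains 39 net, giving 1048 at 236 s.
The spare 4 s is too small for any remaining spot, and no exchange beats 1048.

1048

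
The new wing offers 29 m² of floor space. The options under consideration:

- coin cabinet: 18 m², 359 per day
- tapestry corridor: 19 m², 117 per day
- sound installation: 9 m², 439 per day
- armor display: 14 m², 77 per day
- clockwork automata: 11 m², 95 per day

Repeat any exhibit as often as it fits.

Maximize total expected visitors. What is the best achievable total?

1317

The ratio ordering already packs tightly: 3×sound installation, 27 m², 1317.
The spare 2 m² is too small for any remaining exhibit, and no exchange beats 1317.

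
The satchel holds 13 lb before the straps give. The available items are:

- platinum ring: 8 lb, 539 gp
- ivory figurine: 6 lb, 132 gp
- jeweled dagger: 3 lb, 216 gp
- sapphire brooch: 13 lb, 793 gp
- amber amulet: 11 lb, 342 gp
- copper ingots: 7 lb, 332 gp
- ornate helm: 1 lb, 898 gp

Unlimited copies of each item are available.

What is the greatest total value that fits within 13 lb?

11674

The ratio ordering already packs tightly: 13×ornate helm, 13 lb, 11674.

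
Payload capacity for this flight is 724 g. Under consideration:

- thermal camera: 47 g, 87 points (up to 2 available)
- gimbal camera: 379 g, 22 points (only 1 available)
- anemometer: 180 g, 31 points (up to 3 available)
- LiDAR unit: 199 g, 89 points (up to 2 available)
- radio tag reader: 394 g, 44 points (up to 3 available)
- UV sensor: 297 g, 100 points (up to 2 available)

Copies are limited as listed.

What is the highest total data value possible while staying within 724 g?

383

The ratio ordering already packs tightly: 2×thermal camera + anemometer + 2×LiDAR unit, 672 g, 383.
Nothing else within 724 g beats 383.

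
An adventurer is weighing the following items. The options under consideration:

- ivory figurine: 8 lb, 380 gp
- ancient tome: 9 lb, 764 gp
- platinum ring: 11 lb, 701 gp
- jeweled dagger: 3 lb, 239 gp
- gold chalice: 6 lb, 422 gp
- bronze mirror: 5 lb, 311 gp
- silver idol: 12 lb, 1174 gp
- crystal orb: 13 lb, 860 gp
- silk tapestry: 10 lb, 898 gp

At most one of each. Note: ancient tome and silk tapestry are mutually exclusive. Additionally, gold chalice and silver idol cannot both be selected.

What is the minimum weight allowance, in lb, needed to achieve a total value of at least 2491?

Look for the lowest-weight combination reaching 2491.
jeweled dagger + bronze mirror + silver idol + silk tapestry reaches 2622 using 30 lb.
No combination under 30 lb hits 2491.

30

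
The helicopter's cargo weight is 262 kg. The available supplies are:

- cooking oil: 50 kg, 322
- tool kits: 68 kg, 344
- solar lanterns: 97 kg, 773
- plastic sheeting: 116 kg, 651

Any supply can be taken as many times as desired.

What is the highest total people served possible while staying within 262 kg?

Density check — solar lanterns 7.97, cooking oil 6.44, plastic sheeting 5.61 are the best per kg.
Filling by ratio: cooking oil + 2×solar lanterns for 1868, with 18 kg left unused.
Dropping cooking oil frees 50 kg; slotting in tool kits (68 kg) lifts the total to 1890 at 262 kg.
Every other selection either busts 262 kg or fails to beat 1890.

1890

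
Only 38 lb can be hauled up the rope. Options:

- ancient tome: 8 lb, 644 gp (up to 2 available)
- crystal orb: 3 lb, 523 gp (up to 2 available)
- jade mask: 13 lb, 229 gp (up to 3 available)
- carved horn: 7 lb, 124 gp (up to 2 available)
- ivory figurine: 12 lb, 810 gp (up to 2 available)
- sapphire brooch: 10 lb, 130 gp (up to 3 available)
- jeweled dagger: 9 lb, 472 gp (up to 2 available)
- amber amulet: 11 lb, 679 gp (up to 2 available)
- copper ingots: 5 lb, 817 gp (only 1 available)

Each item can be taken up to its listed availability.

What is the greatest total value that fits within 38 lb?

3830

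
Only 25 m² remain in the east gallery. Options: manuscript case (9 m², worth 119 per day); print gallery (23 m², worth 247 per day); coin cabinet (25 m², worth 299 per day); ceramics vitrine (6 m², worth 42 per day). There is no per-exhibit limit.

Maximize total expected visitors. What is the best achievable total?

299

Filling by ratio: 2×manuscript case + ceramics vitrine for 280, with 1 m² left unused.
The 24 m² tied up in 2×manuscript case and ceramics vitrine is better spent on coin cabinet — total rises to 299 (25 m²).
Every other selection either busts 25 m² or fails to beat 299.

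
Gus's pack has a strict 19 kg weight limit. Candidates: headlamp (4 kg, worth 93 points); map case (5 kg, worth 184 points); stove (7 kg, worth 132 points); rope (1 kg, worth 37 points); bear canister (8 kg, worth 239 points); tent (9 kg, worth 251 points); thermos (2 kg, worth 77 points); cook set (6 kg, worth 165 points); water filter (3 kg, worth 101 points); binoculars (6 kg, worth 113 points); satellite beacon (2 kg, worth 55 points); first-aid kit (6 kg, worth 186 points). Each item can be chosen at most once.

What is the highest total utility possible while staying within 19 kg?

640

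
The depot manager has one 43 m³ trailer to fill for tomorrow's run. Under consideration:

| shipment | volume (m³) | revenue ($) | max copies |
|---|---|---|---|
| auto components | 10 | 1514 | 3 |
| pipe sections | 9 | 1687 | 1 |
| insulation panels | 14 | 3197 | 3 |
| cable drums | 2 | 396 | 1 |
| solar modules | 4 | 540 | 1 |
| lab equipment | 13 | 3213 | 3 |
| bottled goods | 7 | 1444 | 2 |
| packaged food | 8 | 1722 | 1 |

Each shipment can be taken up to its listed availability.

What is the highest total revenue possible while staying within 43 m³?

10179

Taking the top-ratio shipments first gives cable drums + 3×lab equipment for 10035 (41 m³).
Replace cable drums with solar modules: the trade gains 144 net, giving 10179 at 43 m³.
That's the maximum — no swap from here does better than 10179.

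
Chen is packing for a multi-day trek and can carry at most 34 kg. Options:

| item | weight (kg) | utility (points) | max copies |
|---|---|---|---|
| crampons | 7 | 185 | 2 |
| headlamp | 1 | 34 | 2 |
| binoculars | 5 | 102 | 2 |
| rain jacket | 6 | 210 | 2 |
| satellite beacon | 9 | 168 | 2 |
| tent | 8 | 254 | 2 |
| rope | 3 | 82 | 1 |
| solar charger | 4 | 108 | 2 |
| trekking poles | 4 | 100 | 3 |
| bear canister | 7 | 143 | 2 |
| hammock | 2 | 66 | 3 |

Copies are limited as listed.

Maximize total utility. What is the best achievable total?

Ranking by ratio (utility/kg): rain jacket 35.00, headlamp 34.00, hammock 33.00.
Filling by ratio: 2×headlamp + 2×rain jacket + tent + rope + 3×hammock for 1022, with 3 kg left unused.
Dropping rope and hammock frees 5 kg; slotting in tent (8 kg) lifts the total to 1128 at 34 kg.

1128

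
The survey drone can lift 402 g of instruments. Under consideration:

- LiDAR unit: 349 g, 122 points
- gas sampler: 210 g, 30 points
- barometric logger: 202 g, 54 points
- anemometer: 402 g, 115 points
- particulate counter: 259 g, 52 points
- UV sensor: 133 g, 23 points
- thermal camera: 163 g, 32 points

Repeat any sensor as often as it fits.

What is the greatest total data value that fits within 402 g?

The ratio ordering already packs tightly: LiDAR unit, 349 g, 122.

122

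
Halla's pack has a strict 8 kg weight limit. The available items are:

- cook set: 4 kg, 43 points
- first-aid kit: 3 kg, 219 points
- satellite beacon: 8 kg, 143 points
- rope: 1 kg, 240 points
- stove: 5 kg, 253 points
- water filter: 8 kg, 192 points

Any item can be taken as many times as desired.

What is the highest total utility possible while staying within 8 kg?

1920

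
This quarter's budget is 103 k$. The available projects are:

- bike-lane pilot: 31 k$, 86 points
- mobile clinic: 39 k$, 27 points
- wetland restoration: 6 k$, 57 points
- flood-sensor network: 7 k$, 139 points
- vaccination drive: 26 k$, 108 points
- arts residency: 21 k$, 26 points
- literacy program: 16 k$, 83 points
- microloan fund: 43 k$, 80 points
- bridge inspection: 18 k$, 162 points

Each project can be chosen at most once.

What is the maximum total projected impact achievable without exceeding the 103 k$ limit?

578

Filling by ratio: wetland restoration + flood-sensor network + vaccination drive + arts residency + literacy program + bridge inspection for 575, with 9 k$ left unused.
The 27 k$ tied up in wetland restoration and arts residency is better spent on bike-lane pilot — total rises to 578 (98 k$).
Next best is wetland restoration + flood-sensor network + vaccination drive + arts residency + literacy program + bridge inspection at 575 (94 k$) — short by 3.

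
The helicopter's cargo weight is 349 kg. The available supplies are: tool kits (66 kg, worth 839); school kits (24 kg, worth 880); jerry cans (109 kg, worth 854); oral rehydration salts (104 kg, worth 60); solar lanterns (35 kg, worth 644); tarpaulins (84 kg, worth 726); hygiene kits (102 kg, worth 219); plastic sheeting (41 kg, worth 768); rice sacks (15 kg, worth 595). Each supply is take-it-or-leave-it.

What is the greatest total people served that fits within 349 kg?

4662

Density check — rice sacks 39.67, school kits 36.67, plastic sheeting 18.73, solar lanterns 18.40 are the best per kg.
Filling by ratio: tool kits + school kits + solar lanterns + tarpaulins + plastic sheeting + rice sacks for 4452, with 84 kg left unused.
Replace solar lanterns with jerry cans: the trade gains 210 net, giving 4662 at 339 kg.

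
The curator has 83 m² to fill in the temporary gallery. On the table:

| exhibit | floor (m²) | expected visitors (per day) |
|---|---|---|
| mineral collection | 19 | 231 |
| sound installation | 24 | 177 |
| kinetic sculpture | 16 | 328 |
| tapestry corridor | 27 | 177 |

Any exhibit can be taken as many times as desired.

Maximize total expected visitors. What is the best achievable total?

5×kinetic sculpture uses 80 of the 83 m² and totals 1640.
The spare 3 m² is too small for any remaining exhibit, and no exchange beats 1640.

1640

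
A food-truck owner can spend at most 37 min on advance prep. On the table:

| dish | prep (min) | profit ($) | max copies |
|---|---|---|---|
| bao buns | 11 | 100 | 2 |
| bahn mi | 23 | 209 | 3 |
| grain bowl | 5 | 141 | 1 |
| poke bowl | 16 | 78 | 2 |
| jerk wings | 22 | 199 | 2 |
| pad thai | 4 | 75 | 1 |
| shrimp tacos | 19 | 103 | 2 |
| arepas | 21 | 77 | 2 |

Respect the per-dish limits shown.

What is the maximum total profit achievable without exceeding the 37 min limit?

425

By profit per min: grain bowl 28.20, pad thai 18.75, bao buns 9.09 lead.
Filling by ratio: 2×bao buns + grain bowl + pad thai for 416, with 6 min left unused.
Replace 2×bao buns with bahn mi: the trade gains 9 net, giving 425 at 32 min.
Nothing else within 37 min beats 425.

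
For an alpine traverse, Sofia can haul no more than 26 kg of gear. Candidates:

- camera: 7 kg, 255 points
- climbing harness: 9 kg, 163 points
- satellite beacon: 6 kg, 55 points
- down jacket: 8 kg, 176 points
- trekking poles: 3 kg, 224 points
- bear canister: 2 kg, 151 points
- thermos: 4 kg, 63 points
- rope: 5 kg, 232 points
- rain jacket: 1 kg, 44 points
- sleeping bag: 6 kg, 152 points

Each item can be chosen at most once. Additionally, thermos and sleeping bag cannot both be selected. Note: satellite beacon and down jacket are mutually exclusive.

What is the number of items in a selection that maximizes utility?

6

The maximum utility within 26 kg is 1082.
camera + down jacket + trekking poles + bear canister + rope + rain jacket hits 1082 at 26 kg.
Every optimal selection uses 6 items.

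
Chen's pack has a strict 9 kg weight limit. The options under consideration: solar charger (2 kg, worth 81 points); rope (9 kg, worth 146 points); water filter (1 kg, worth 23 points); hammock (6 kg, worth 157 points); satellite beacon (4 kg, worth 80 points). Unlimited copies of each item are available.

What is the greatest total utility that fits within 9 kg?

347

4×solar charger + water filter uses 9 of the 9 kg and totals 347.
Every other selection either busts 9 kg or fails to beat 347.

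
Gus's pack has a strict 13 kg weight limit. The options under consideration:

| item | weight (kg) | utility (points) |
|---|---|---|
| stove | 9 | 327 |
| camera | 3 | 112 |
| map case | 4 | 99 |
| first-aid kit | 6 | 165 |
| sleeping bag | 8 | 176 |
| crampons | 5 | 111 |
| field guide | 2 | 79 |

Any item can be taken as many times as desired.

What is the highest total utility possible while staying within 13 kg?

Taking the top-ratio items first gives 6×field guide for 474 (12 kg).
Replace field guide with camera: the trade gains 33 net, giving 507 at 13 kg.
Nothing else within 13 kg beats 507.

507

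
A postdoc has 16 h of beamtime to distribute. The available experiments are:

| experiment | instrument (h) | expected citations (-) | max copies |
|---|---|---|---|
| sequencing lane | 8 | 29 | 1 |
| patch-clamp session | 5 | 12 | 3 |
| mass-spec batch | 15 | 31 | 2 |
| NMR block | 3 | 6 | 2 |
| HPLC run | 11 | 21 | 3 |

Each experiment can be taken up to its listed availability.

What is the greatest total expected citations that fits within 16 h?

47

By expected citations per h: sequencing lane 3.62, patch-clamp session 2.40, mass-spec batch 2.07, NMR block 2.00 lead.
Taking sequencing lane + patch-clamp session + NMR block: 16 h used, 47 in expected citations.
Every other selection either busts 16 h or exceeds an availability limit or fails to beat 47.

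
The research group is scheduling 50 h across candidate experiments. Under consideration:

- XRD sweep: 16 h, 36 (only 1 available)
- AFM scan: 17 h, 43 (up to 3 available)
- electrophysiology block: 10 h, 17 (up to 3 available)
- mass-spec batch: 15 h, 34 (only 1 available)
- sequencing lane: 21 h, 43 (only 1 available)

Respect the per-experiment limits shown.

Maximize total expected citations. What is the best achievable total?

Taking the top-ratio experiments first gives 2×AFM scan + mass-spec batch for 120 (49 h).
The 15 h tied up in mass-spec batch is better spent on XRD sweep — total rises to 122 (50 h).
Every other selection either busts 50 h or exceeds an availability limit or fails to beat 122.

122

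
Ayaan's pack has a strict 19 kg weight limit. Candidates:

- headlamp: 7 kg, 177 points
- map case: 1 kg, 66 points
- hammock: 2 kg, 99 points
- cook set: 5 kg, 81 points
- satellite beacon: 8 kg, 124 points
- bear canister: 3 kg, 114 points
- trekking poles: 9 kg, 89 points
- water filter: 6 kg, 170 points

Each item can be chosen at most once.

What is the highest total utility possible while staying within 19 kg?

Ranking by ratio (utility/kg): map case 66.00, hammock 49.50, bear canister 38.00.
Best packing: headlamp + map case + hammock + bear canister + water filter — 19 kg, 626 total.

626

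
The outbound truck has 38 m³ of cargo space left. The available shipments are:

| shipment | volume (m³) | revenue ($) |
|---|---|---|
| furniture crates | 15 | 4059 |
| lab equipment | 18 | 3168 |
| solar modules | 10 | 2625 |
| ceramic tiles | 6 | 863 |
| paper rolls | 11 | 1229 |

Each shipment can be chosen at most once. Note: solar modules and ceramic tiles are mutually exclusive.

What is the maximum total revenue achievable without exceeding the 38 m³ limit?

Taking furniture crates + solar modules + paper rolls: 36 m³ used, 7913 in revenue.
Runner-up furniture crates + lab equipment tops out at 7227.

7913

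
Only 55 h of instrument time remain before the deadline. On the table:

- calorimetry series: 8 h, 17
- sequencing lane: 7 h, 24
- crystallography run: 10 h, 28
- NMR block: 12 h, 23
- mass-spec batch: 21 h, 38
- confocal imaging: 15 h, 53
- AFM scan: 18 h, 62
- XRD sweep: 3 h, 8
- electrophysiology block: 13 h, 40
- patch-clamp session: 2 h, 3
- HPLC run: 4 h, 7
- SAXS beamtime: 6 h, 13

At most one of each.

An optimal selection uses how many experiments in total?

5

The maximum expected citations within 55 h is 182.
One optimal bundle: sequencing lane + confocal imaging + AFM scan + electrophysiology block + patch-clamp session (55 h).
Any selection reaching 182 contains exactly 5 experiments.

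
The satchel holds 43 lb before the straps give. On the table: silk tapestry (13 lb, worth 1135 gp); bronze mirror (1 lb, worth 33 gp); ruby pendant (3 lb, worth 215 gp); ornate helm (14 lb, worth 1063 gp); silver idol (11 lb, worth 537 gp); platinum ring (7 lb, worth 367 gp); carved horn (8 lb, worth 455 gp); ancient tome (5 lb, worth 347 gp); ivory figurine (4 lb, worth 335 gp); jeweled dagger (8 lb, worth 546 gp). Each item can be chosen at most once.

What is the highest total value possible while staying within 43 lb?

Taking the top-ratio items first gives silk tapestry + bronze mirror + ruby pendant + ornate helm + ancient tome + ivory figurine for 3128 (40 lb).
Dropping ancient tome frees 5 lb; slotting in jeweled dagger (8 lb) lifts the total to 3327 at 43 lb.
Runner-up silk tapestry + ruby pendant + ornate helm + ancient tome + jeweled dagger tops out at 3306.

3327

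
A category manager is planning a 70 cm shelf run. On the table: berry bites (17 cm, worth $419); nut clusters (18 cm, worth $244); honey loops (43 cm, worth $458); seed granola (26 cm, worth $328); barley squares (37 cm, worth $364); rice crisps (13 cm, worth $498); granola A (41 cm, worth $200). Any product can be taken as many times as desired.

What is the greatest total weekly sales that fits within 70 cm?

2490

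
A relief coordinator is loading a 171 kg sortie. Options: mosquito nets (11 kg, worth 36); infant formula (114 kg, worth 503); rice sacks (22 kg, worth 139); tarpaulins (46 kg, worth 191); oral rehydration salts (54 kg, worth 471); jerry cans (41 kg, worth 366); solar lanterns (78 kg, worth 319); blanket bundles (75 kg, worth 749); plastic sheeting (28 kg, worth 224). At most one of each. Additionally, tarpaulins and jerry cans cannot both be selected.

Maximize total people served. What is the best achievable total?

Oral rehydration salts + jerry cans + blanket bundles uses 170 of the 171 kg and totals 1586.
The closest alternative, mosquito nets + oral rehydration salts + blanket bundles + plastic sheeting, reaches only 1480.

1586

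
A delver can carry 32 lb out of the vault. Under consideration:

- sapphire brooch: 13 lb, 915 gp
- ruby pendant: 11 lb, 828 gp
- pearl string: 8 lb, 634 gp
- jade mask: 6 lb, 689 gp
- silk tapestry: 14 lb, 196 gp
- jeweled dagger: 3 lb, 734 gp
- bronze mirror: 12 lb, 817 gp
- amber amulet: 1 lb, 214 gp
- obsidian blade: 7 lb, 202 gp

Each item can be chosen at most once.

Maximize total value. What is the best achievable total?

Ranking by ratio (value/lb): jeweled dagger 244.67, amber amulet 214.00, jade mask 114.83, pearl string 79.25.
The ratio heuristic lands on ruby pendant + pearl string + jade mask + jeweled dagger + amber amulet (3099) but leaves 3 lb idle.
Replace ruby pendant with sapphire brooch: the trade gains 87 net, giving 3186 at 31 lb.
Runner-up ruby pendant + pearl string + jade mask + jeweled dagger + amber amulet tops out at 3099.

3186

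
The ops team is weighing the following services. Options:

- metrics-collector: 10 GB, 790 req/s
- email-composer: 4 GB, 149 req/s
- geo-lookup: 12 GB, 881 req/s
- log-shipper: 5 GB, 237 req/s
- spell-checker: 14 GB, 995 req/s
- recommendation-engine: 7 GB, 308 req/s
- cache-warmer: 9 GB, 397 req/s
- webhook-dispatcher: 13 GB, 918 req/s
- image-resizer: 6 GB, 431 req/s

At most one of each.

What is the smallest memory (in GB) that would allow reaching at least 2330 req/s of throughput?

Minimise GB subject to total throughput ≥ 2330.
metrics-collector + geo-lookup + log-shipper + image-resizer: 2339 throughput at 33 GB.
Below 33 GB the best achievable stays under 2330.

33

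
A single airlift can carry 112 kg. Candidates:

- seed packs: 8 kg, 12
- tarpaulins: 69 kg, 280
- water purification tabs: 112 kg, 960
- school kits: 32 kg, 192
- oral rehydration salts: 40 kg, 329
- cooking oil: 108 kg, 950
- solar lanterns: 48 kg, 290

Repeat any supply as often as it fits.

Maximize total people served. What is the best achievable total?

960

Filling by ratio: cooking oil for 950, with 4 kg left unused.
The 108 kg tied up in cooking oil is better spent on water purification tabs — total rises to 960 (112 kg).
Nothing else within 112 kg beats 960.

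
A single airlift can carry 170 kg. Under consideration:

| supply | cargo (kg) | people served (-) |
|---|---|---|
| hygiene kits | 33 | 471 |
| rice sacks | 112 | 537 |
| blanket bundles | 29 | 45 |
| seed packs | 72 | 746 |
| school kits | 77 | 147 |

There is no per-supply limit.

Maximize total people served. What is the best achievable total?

2355

The ratio ordering already packs tightly: 5×hygiene kits, 165 kg, 2355.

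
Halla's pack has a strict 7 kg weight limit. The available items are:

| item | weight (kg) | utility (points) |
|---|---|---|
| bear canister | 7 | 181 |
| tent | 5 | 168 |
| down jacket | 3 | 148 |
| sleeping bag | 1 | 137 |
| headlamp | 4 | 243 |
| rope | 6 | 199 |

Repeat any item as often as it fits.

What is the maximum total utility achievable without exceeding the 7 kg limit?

959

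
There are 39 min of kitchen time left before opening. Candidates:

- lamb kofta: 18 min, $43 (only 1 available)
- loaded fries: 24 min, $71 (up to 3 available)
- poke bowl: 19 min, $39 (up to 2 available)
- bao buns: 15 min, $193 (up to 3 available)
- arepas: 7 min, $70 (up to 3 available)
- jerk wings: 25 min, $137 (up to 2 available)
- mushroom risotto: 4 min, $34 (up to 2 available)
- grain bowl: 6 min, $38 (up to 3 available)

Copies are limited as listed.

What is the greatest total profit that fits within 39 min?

Best packing: 2×bao buns + arepas — 37 min, 456 total.

456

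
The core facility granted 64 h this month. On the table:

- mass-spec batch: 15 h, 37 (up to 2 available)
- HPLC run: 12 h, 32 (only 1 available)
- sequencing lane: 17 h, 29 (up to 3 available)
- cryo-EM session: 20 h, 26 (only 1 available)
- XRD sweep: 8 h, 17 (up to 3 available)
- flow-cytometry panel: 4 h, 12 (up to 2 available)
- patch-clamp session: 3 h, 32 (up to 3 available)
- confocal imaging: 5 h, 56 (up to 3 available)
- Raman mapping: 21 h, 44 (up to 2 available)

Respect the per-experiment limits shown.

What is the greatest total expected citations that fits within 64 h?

362

Greedy by ratio would take mass-spec batch + HPLC run + 2×flow-cytometry panel + 3×patch-clamp session + 3×confocal imaging: 59 h used, total 357.
Replace HPLC run with mass-spec batch: the trade gains 5 net, giving 362 at 62 h.
The spare 2 h is too small for any remaining experiment, and no exchange beats 362.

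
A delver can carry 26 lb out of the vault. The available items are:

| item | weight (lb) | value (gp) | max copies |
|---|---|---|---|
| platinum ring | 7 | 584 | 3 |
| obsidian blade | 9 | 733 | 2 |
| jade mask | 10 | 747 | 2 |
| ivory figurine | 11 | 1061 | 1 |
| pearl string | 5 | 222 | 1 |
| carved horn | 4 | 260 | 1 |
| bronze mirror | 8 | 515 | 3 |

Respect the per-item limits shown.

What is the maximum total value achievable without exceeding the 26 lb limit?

The ratio ordering already packs tightly: 2×platinum ring + ivory figurine, 25 lb, 2229.
The spare 1 lb is too small for any remaining item, and no exchange beats 2229.

2229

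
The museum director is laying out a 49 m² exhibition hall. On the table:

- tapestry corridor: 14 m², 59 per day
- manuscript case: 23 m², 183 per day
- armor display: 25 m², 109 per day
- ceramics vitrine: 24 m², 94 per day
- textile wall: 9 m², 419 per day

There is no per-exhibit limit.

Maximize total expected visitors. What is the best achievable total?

2095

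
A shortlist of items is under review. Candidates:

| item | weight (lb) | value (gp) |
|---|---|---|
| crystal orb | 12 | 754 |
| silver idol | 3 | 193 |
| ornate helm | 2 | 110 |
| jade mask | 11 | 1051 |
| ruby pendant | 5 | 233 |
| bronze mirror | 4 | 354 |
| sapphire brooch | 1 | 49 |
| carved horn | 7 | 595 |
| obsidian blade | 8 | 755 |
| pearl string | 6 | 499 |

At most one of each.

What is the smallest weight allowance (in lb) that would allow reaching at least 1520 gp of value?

Minimise lb subject to total value ≥ 1520.
jade mask + pearl string reaches 1550 using 17 lb.
Below 17 lb the best achievable stays under 1520.

17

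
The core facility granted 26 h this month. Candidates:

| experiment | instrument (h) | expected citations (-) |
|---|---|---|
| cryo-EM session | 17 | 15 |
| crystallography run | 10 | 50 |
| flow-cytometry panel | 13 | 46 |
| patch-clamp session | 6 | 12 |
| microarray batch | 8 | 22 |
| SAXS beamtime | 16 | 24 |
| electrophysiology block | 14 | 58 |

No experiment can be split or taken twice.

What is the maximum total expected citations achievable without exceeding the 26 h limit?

108

Best packing: crystallography run + electrophysiology block — 24 h, 108 total.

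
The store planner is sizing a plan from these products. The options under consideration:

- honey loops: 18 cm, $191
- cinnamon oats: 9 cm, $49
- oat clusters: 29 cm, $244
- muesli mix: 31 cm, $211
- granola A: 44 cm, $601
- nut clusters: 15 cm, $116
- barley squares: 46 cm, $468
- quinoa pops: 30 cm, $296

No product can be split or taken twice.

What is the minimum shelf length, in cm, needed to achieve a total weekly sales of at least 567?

44

Need the lightest bundle worth ≥ 567.
granola A reaches 601 using 44 cm.
Below 44 cm the best achievable stays under 567.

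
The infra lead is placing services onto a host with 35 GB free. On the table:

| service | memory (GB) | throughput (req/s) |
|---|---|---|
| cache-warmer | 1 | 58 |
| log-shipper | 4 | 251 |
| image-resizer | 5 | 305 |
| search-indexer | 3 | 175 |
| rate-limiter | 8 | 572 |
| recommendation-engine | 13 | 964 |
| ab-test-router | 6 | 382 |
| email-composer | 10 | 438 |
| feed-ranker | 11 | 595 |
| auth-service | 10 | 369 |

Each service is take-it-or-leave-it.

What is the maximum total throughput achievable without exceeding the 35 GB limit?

Ranking by ratio (throughput/GB): recommendation-engine 74.15, rate-limiter 71.50, ab-test-router 63.67.
Taking cache-warmer + log-shipper + search-indexer + rate-limiter + recommendation-engine + ab-test-router: 35 GB used, 2402 in throughput.
Next best is image-resizer + search-indexer + rate-limiter + recommendation-engine + ab-test-router at 2398 (35 GB) — short by 4.

2402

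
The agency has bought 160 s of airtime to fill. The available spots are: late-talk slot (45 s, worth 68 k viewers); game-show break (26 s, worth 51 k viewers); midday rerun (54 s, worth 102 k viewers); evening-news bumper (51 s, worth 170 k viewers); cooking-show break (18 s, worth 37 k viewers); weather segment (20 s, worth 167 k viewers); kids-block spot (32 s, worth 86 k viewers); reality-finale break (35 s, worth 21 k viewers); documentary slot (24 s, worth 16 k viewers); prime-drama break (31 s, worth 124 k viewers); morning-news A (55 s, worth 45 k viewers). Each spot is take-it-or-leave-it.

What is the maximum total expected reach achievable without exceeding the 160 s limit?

By expected reach per s: weather segment 8.35, prime-drama break 4.00, evening-news bumper 3.33 lead.
A density-first pass picks evening-news bumper + cooking-show break + weather segment + kids-block spot + prime-drama break — 584 at 152 s.
The 18 s tied up in cooking-show break is better spent on game-show break — total rises to 598 (160 s).

598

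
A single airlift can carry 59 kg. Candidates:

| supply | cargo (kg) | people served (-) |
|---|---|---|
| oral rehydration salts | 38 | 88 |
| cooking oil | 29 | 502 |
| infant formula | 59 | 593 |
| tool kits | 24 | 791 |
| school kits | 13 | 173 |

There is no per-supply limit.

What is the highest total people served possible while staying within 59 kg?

1582

Ranking by ratio (people served/kg): tool kits 32.96, cooking oil 17.31, school kits 13.31, infant formula 10.05.
Taking 2×tool kits: 48 kg used, 1582 in people served.
No other feasible combination exceeds 1582.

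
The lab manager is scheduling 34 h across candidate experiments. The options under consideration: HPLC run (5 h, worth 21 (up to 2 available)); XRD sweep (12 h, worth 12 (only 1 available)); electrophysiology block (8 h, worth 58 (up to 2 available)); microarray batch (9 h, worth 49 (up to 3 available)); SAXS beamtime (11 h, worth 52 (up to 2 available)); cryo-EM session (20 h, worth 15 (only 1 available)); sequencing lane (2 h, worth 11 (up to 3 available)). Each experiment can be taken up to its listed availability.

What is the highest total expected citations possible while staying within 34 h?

214

Greedy by ratio would take 2×electrophysiology block + microarray batch + 3×sequencing lane: 31 h used, total 198.
Dropping 3×sequencing lane frees 6 h; slotting in microarray batch (9 h) lifts the total to 214 at 34 h.
Every other selection either busts 34 h or exceeds an availability limit or fails to beat 214.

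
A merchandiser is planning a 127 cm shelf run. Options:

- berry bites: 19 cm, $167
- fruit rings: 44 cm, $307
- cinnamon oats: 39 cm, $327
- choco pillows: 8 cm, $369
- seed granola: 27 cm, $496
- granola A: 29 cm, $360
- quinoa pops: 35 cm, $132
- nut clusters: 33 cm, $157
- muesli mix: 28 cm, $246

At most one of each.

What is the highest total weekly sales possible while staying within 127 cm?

1719

The ratio heuristic lands on berry bites + choco pillows + seed granola + granola A + muesli mix (1638) but leaves 16 cm idle.
The 28 cm tied up in muesli mix is better spent on cinnamon oats — total rises to 1719 (122 cm).
The closest alternative, berry bites + fruit rings + choco pillows + seed granola + granola A, reaches only 1699.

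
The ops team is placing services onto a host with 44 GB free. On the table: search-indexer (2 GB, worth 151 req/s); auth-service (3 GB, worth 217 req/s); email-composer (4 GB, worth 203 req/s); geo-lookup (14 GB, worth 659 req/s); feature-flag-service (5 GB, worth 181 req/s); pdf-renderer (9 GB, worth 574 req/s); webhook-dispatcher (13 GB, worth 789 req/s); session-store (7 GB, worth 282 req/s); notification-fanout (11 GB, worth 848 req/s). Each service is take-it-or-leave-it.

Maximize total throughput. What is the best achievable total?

2782

Best packing: search-indexer + auth-service + email-composer + pdf-renderer + webhook-dispatcher + notification-fanout — 42 GB, 2782 total.
Runner-up search-indexer + auth-service + feature-flag-service + pdf-renderer + webhook-dispatcher + notification-fanout tops out at 2760.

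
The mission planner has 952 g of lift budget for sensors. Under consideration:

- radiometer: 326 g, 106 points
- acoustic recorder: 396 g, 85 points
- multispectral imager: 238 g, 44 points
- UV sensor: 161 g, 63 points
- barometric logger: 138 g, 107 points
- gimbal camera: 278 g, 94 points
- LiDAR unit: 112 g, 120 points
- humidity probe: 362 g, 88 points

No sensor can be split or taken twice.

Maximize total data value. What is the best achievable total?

Multispectral imager + UV sensor + barometric logger + gimbal camera + LiDAR unit uses 927 of the 952 g and totals 428.

428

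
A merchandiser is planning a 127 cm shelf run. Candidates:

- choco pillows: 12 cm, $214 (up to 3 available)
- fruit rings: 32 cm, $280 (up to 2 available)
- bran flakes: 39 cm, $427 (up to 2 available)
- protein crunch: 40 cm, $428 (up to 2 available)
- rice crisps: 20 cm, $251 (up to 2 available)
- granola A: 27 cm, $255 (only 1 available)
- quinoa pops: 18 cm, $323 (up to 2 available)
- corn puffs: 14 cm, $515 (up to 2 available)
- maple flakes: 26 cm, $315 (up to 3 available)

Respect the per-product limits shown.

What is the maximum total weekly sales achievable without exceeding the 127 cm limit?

Filling by ratio: 3×choco pillows + rice crisps + 2×quinoa pops + 2×corn puffs for 2569, with 7 cm left unused.
The 20 cm tied up in rice crisps is better spent on maple flakes — total rises to 2633 (126 cm).

2633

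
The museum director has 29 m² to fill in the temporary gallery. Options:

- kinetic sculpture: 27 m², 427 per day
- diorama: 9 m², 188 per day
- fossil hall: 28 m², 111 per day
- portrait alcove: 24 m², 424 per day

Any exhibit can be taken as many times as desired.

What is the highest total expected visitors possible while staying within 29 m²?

564

Density check — diorama 20.89, portrait alcove 17.67, kinetic sculpture 15.81 are the best per m².
Best packing: 3×diorama — 27 m², 564 total.
That's the maximum — no swap from here does better than 564.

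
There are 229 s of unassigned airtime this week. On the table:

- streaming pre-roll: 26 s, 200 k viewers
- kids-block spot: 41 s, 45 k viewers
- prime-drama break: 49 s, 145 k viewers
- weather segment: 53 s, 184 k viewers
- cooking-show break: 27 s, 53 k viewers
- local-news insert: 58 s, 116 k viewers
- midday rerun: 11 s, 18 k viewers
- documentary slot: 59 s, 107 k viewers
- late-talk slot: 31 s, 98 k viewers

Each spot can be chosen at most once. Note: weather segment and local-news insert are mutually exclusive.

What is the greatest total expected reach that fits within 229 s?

752

Ranking by ratio (expected reach/s): streaming pre-roll 7.69, weather segment 3.47, late-talk slot 3.16.
Streaming pre-roll + prime-drama break + weather segment + midday rerun + documentary slot + late-talk slot uses 229 of the 229 s and totals 752.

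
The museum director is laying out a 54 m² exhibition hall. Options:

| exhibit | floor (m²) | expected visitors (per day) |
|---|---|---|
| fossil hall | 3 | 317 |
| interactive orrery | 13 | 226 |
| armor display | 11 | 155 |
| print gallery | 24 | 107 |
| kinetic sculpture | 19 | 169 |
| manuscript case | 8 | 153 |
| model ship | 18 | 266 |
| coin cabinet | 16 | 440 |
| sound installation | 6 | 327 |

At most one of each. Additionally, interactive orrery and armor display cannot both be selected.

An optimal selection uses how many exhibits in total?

5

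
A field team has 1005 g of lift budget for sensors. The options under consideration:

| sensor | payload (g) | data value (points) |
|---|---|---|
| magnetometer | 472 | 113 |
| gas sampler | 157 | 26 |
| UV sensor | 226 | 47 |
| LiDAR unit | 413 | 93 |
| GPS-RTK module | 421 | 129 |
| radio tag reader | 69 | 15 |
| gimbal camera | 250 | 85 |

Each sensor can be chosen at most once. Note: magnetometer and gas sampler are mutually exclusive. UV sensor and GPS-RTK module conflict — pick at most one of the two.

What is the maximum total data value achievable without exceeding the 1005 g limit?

257

Density check — gimbal camera 0.34, GPS-RTK module 0.31, magnetometer 0.24 are the best per g.
Best packing: magnetometer + GPS-RTK module + radio tag reader — 962 g, 257 total.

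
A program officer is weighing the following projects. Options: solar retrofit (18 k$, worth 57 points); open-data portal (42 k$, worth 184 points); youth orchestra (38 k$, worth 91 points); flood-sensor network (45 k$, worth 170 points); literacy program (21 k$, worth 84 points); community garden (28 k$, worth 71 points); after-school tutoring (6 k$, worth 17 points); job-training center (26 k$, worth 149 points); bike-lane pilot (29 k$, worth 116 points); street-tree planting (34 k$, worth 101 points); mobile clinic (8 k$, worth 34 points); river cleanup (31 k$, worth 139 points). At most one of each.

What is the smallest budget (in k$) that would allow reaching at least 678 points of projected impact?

Minimise k$ subject to total projected impact ≥ 678.
solar retrofit + open-data portal + job-training center + bike-lane pilot + mobile clinic + river cleanup reaches 679 using 154 k$.
Any bundle with less than 154 k$ falls short of 678.

154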